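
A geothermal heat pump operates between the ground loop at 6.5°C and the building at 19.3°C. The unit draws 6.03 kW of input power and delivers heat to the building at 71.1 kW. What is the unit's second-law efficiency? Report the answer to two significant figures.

COP_actual = Q̇_H/Ẇ = 71.10/6.030 = 11.79.
In absolute terms T_C = 279.65 K and T_H = 292.45 K, so ΔT = 12.80 K.
COP_Carnot = T_H/ΔT = 292.45/12.80 = 22.85.
η_II = COP_actual/COP_Carnot = 11.79/22.85 = 0.5161.

0.52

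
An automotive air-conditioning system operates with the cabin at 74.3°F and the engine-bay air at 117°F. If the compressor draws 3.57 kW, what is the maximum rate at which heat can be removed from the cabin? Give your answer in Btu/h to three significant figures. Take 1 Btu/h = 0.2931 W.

In absolute terms T_C = 296.65 K and T_H = 320.37 K, so ΔT = 23.72 K.
COP_Carnot = T_C/ΔT = 296.65/23.72 = 12.51.
Q̇_max = COP_Carnot × Ẇ = 12.51 × 3.570 kW = 44.64 kW = 152300 Btu/h.

152000 Btu/h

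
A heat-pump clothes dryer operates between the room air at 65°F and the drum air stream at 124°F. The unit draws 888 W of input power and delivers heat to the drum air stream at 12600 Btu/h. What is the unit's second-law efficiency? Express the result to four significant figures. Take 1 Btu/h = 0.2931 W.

Converting, Q̇_H = 12600 Btu/h = 3693 W, so COP_actual = Q̇_H/Ẇ = 3693/888.0 = 4.159.
In absolute terms T_C = 291.48 K and T_H = 324.26 K, so ΔT = 32.78 K.
COP_Carnot = T_H/ΔT = 324.26/32.78 = 9.893.
η_II = COP_actual/COP_Carnot = 4.159/9.893 = 0.4204.

0.4204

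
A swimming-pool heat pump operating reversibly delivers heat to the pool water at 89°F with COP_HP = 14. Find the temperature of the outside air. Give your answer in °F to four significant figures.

COP_HP = T_H/(T_H − T_C) gives T_H − T_C = T_H/COP.
With T_H = 304.82 K, T_C = 304.82 × (1 − 1/14) = 283.04 K.
Converting, 283.04 K = 49.81°F.

49.81 °F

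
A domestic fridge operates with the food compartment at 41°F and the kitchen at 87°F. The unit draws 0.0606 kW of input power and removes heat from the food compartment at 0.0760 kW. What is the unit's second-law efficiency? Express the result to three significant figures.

0.115

COP_actual = Q̇_C/Ẇ = 0.07600/0.06060 = 1.254.
In absolute terms T_C = 278.15 K and T_H = 303.71 K, so ΔT = 25.56 K.
COP_Carnot = T_C/ΔT = 278.15/25.56 = 10.88.
η_II = COP_actual/COP_Carnot = 1.254/10.88 = 0.1152.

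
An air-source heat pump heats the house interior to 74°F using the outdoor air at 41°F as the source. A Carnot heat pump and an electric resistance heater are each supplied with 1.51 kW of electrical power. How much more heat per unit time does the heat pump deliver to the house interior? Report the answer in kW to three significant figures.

22.9 kW

In absolute terms T_C = 278.15 K and T_H = 296.48 K, so ΔT = 18.33 K.
COP_Carnot = T_H/ΔT = 296.48/18.33 = 16.17.
The heat pump delivers Q̇_H = COP × Ẇ = 24.42 kW; the resistance heater delivers Ẇ = 1.510 kW.
Extra = (COP − 1)·Ẇ = 22.91 kW.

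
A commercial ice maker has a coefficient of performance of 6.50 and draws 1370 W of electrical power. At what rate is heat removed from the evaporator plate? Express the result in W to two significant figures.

Q̇_C = COP × Ẇ = 6.50 × 1370 = 8905 W.

8900 W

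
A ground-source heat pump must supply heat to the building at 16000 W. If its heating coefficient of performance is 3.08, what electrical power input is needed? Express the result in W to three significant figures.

Ẇ = Q̇_H/COP_HP = 16000/3.08 = 5195 W.

5190 W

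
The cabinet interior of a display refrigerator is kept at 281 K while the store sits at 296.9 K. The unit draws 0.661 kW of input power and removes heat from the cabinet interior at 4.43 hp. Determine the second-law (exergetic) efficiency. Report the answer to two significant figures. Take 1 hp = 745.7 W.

Converting, Q̇_C = 4.430 hp = 3.303 kW, so COP_actual = Q̇_C/Ẇ = 3.303/0.6610 = 4.998.
The reservoir spacing is ΔT = 296.9 − 281 = 15.90 K.
COP_Carnot = T_C/ΔT = 281.00/15.90 = 17.67.
η_II = COP_actual/COP_Carnot = 4.998/17.67 = 0.2828.

0.28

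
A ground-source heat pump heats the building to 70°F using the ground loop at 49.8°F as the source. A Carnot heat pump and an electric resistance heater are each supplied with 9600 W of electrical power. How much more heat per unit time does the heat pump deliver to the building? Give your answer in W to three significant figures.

242000 W

In absolute terms T_C = 283.04 K and T_H = 294.26 K, so ΔT = 11.22 K.
COP_Carnot = T_H/ΔT = 294.26/11.22 = 26.22.
The heat pump delivers Q̇_H = COP × Ẇ = 251700 W; the resistance heater delivers Ẇ = 9600 W.
Extra = (COP − 1)·Ẇ = 242100 W.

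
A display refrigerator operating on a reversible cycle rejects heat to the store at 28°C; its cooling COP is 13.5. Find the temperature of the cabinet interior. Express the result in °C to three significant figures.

7.23 °C

For a Carnot refrigerator COP_R = T_C/(T_H − T_C), so T_C = COP·T_H/(1 + COP).
With T_H = 301.15 K, T_C = 13.5 × 301.15/14.50 = 280.38 K.
Converting, 280.38 K = 7.23°C.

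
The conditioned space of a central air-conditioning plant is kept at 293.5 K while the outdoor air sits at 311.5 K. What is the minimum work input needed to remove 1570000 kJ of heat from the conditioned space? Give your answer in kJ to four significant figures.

The reservoir spacing is ΔT = 311.5 − 293.5 = 18.00 K.
The reversible limit is COP_R = T_C/ΔT = 16.31, so W_min = Q_C/COP = Q_C·ΔT/T_C.
W_min = 1570000 × 18.00/293.50 = 96290 kJ.

96290 kJ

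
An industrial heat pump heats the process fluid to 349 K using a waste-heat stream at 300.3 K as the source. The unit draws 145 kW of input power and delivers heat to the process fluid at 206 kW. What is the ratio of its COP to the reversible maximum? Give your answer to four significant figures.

COP_actual = Q̇_H/Ẇ = 206.0/145.0 = 1.421.
The reservoir spacing is ΔT = 349 − 300.3 = 48.70 K.
COP_Carnot = T_H/ΔT = 349.00/48.70 = 7.166.
η_II = COP_actual/COP_Carnot = 1.421/7.166 = 0.1982.

0.1982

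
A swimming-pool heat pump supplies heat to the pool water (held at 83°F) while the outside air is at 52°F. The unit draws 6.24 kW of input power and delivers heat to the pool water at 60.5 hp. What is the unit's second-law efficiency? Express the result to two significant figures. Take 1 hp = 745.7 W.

0.41

Converting, Q̇_H = 60.50 hp = 45.11 kW, so COP_actual = Q̇_H/Ẇ = 45.11/6.240 = 7.230.
In absolute terms T_C = 284.26 K and T_H = 301.48 K, so ΔT = 17.22 K.
COP_Carnot = T_H/ΔT = 301.48/17.22 = 17.51.
η_II = COP_actual/COP_Carnot = 7.230/17.51 = 0.4130.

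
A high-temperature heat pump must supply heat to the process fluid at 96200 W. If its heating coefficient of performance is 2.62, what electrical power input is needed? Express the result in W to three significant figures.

36700 W

Ẇ = Q̇_H/COP_HP = 96200/2.62 = 36720 W.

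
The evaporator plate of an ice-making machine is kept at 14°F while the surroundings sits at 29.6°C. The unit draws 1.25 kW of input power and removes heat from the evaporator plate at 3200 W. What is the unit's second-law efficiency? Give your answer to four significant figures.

Converting, Q̇_C = 3200 W = 3.200 kW, so COP_actual = Q̇_C/Ẇ = 3.200/1.250 = 2.560.
In absolute terms T_C = 263.15 K and T_H = 302.75 K, so ΔT = 39.60 K.
COP_Carnot = T_C/ΔT = 263.15/39.60 = 6.645.
η_II = COP_actual/COP_Carnot = 2.560/6.645 = 0.3852.

0.3852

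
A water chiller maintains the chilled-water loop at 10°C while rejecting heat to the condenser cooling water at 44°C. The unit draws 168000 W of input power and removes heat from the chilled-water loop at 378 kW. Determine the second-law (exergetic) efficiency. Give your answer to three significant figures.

0.270

Converting, Q̇_C = 378.0 kW = 378000 W, so COP_actual = Q̇_C/Ẇ = 378000/168000 = 2.250.
In absolute terms T_C = 283.15 K and T_H = 317.15 K, so ΔT = 34.00 K.
COP_Carnot = T_C/ΔT = 283.15/34.00 = 8.328.
η_II = COP_actual/COP_Carnot = 2.250/8.328 = 0.2702.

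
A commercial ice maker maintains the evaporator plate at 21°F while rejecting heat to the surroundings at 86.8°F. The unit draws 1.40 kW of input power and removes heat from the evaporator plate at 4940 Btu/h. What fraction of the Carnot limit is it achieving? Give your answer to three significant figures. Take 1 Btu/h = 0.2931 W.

0.142

Converting, Q̇_C = 4940 Btu/h = 1.448 kW, so COP_actual = Q̇_C/Ẇ = 1.448/1.400 = 1.034.
In absolute terms T_C = 267.04 K and T_H = 303.59 K, so ΔT = 36.56 K.
COP_Carnot = T_C/ΔT = 267.04/36.56 = 7.305.
η_II = COP_actual/COP_Carnot = 1.034/7.305 = 0.1416.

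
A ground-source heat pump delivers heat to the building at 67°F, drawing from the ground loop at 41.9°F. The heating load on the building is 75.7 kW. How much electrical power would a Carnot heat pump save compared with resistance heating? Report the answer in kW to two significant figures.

In absolute terms T_C = 278.65 K and T_H = 292.59 K, so ΔT = 13.94 K.
COP_Carnot = T_H/ΔT = 292.59/13.94 = 20.98.
Resistance heating needs Ẇ_res = Q̇_H = 75.70 kW; the reversible heat pump needs only Ẇ_hp = Q̇_H/COP = 3.608 kW.
Saving = 75.70 − 3.608 = 72.09 kW.

72 kW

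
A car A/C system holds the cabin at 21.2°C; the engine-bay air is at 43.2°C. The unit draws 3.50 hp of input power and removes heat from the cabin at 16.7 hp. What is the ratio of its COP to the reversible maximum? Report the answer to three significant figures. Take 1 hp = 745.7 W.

COP_actual = Q̇_C/Ẇ = 16.70/3.500 = 4.771.
In absolute terms T_C = 294.35 K and T_H = 316.35 K, so ΔT = 22.00 K.
COP_Carnot = T_C/ΔT = 294.35/22.00 = 13.38.
η_II = COP_actual/COP_Carnot = 4.771/13.38 = 0.3566.

0.357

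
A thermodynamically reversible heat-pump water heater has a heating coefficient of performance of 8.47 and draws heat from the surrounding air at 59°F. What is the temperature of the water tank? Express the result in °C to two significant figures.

COP_HP = T_H/(T_H − T_C) rearranges to T_H = COP·T_C/(COP − 1).
With T_C = 288.15 K, T_H = 8.47 × 288.15/7.470 = 326.72 K.
Converting, 326.72 K = 53.57°C.

54 °C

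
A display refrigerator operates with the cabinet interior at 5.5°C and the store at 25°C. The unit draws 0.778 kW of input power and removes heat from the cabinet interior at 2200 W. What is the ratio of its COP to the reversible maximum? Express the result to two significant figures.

0.20

Converting, Q̇_C = 2200 W = 2.200 kW, so COP_actual = Q̇_C/Ẇ = 2.200/0.7780 = 2.828.
In absolute terms T_C = 278.65 K and T_H = 298.15 K, so ΔT = 19.50 K.
COP_Carnot = T_C/ΔT = 278.65/19.50 = 14.29.
η_II = COP_actual/COP_Carnot = 2.828/14.29 = 0.1979.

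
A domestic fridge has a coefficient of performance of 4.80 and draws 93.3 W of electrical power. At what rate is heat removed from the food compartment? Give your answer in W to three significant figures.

Q̇_C = COP × Ẇ = 4.80 × 93.30 = 447.8 W.

448 W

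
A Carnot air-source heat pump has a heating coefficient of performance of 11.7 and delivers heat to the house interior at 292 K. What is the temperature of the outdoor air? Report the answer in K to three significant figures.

267 K

COP_HP = T_H/(T_H − T_C) gives T_H − T_C = T_H/COP.
With T_H = 292.00 K, T_C = 292.00 × (1 − 1/11.7) = 267.04 K.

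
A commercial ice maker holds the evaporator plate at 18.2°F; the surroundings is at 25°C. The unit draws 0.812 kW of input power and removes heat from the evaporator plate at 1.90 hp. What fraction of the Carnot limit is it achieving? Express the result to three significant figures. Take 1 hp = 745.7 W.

0.215

Converting, Q̇_C = 1.900 hp = 1.417 kW, so COP_actual = Q̇_C/Ẇ = 1.417/0.8120 = 1.745.
In absolute terms T_C = 265.48 K and T_H = 298.15 K, so ΔT = 32.67 K.
COP_Carnot = T_C/ΔT = 265.48/32.67 = 8.127.
η_II = COP_actual/COP_Carnot = 1.745/8.127 = 0.2147.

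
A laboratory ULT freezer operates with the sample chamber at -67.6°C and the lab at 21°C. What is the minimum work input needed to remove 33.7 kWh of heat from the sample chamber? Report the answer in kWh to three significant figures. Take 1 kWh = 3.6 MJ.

14.5 kWh

In absolute terms T_C = 205.55 K and T_H = 294.15 K, so ΔT = 88.60 K.
The reversible limit is COP_R = T_C/ΔT = 2.320, so W_min = Q_C/COP = Q_C·ΔT/T_C.
W_min = 33.70 × 88.60/205.55 = 14.53 kWh.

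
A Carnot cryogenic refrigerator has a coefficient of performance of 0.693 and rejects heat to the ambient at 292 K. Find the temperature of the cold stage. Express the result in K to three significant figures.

For a Carnot refrigerator COP_R = T_C/(T_H − T_C), so T_C = COP·T_H/(1 + COP).
With T_H = 292.00 K, T_C = 0.693 × 292.00/1.693 = 119.53 K.

120 K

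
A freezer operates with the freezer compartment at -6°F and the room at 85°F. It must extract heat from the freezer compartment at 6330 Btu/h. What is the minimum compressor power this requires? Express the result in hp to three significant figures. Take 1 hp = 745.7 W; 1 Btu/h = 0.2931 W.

In absolute terms T_C = 252.04 K and T_H = 302.59 K, so ΔT = 50.56 K.
COP_Carnot = T_C/ΔT = 252.04/50.56 = 4.985.
Ẇ_min = Q̇/COP_Carnot = 6330/4.985 = 1270 Btu/h = 0.4991 hp.

0.499 hp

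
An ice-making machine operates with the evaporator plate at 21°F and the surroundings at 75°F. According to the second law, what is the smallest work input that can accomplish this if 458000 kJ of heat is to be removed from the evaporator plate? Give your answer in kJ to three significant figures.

51500 kJ

In absolute terms T_C = 267.04 K and T_H = 297.04 K, so ΔT = 30.00 K.
The reversible limit is COP_R = T_C/ΔT = 8.901, so W_min = Q_C/COP = Q_C·ΔT/T_C.
W_min = 458000 × 30.00/267.04 = 51450 kJ.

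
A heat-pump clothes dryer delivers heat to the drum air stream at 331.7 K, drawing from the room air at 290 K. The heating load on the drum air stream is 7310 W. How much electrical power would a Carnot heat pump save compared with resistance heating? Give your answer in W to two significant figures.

The reservoir spacing is ΔT = 331.7 − 290 = 41.70 K.
COP_Carnot = T_H/ΔT = 331.70/41.70 = 7.954.
Resistance heating needs Ẇ_res = Q̇_H = 7310 W; the reversible heat pump needs only Ẇ_hp = Q̇_H/COP = 919.0 W.
Saving = 7310 − 919.0 = 6391 W.

6400 W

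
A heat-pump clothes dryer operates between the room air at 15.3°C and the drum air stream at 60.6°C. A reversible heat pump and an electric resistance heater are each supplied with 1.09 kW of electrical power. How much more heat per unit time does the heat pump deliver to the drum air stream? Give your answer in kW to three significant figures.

6.94 kW

In absolute terms T_C = 288.45 K and T_H = 333.75 K, so ΔT = 45.30 K.
COP_Carnot = T_H/ΔT = 333.75/45.30 = 7.368.
The heat pump delivers Q̇_H = COP × Ẇ = 8.031 kW; the resistance heater delivers Ẇ = 1.090 kW.
Extra = (COP − 1)·Ẇ = 6.941 kW.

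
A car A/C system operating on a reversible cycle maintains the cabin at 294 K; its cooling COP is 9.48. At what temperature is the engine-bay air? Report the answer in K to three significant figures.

325 K

COP_R = T_C/(T_H − T_C) gives T_H − T_C = T_C/COP.
With T_C = 294.00 K, T_H = 294.00 × (1 + 1/9.48) = 325.01 K.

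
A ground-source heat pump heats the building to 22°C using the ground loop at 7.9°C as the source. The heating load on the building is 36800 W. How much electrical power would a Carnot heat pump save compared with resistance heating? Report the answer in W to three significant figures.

In absolute terms T_C = 281.05 K and T_H = 295.15 K, so ΔT = 14.10 K.
COP_Carnot = T_H/ΔT = 295.15/14.10 = 20.93.
Resistance heating needs Ẇ_res = Q̇_H = 36800 W; the reversible heat pump needs only Ẇ_hp = Q̇_H/COP = 1758 W.
Saving = 36800 − 1758 = 35040 W.

35000 W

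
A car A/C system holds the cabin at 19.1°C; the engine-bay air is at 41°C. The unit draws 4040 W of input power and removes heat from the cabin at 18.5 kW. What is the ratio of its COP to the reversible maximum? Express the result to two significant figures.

Converting, Q̇_C = 18.50 kW = 18500 W, so COP_actual = Q̇_C/Ẇ = 18500/4040 = 4.579.
In absolute terms T_C = 292.25 K and T_H = 314.15 K, so ΔT = 21.90 K.
COP_Carnot = T_C/ΔT = 292.25/21.90 = 13.34.
η_II = COP_actual/COP_Carnot = 4.579/13.34 = 0.3431.

0.34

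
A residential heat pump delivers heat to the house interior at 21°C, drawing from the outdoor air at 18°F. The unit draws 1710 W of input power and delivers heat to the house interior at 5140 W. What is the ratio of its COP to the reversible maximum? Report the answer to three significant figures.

COP_actual = Q̇_H/Ẇ = 5140/1710 = 3.006.
In absolute terms T_C = 265.37 K and T_H = 294.15 K, so ΔT = 28.78 K.
COP_Carnot = T_H/ΔT = 294.15/28.78 = 10.22.
η_II = COP_actual/COP_Carnot = 3.006/10.22 = 0.2941.

0.294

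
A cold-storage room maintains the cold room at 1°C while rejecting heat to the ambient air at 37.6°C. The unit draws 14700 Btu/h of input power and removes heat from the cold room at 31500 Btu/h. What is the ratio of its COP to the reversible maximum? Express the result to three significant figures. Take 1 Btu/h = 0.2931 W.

COP_actual = Q̇_C/Ẇ = 31500/14700 = 2.143.
In absolute terms T_C = 274.15 K and T_H = 310.75 K, so ΔT = 36.60 K.
COP_Carnot = T_C/ΔT = 274.15/36.60 = 7.490.
η_II = COP_actual/COP_Carnot = 2.143/7.490 = 0.2861.

0.286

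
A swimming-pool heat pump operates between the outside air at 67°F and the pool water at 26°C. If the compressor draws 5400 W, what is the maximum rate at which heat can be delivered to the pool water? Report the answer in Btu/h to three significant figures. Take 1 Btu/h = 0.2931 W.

In absolute terms T_C = 292.59 K and T_H = 299.15 K, so ΔT = 6.556 K.
COP_Carnot = T_H/ΔT = 299.15/6.556 = 45.63.
Q̇_max = COP_Carnot × Ẇ = 45.63 × 5400 W = 246400 W = 840700 Btu/h.

841000 Btu/h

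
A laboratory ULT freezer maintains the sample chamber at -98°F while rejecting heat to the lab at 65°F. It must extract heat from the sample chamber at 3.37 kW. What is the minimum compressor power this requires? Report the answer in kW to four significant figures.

1.519 kW

In absolute terms T_C = 200.93 K and T_H = 291.48 K, so ΔT = 90.56 K.
COP_Carnot = T_C/ΔT = 200.93/90.56 = 2.219.
Ẇ_min = Q̇/COP_Carnot = 3.370/2.219 = 1.519 kW.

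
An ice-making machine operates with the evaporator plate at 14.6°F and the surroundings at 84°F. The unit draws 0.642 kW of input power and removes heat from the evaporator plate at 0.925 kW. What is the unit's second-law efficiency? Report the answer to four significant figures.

0.2108

COP_actual = Q̇_C/Ẇ = 0.9250/0.6420 = 1.441.
In absolute terms T_C = 263.48 K and T_H = 302.04 K, so ΔT = 38.56 K.
COP_Carnot = T_C/ΔT = 263.48/38.56 = 6.834.
η_II = COP_actual/COP_Carnot = 1.441/6.834 = 0.2108.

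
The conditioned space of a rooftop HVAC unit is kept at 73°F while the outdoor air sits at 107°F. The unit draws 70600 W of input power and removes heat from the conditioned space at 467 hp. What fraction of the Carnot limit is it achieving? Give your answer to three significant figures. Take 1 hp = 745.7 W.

0.315

Converting, Q̇_C = 467.0 hp = 348200 W, so COP_actual = Q̇_C/Ẇ = 348200/70600 = 4.933.
In absolute terms T_C = 295.93 K and T_H = 314.82 K, so ΔT = 18.89 K.
COP_Carnot = T_C/ΔT = 295.93/18.89 = 15.67.
η_II = COP_actual/COP_Carnot = 4.933/15.67 = 0.3148.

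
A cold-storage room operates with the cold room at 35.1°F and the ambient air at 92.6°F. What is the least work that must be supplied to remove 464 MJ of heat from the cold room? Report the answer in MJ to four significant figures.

In absolute terms T_C = 274.87 K and T_H = 306.82 K, so ΔT = 31.94 K.
The reversible limit is COP_R = T_C/ΔT = 8.605, so W_min = Q_C/COP = Q_C·ΔT/T_C.
W_min = 464.0 × 31.94/274.87 = 53.92 MJ.

53.92 MJ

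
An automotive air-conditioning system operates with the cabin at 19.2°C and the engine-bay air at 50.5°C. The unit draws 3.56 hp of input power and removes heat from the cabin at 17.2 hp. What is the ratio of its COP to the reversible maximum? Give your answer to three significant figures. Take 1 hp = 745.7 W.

COP_actual = Q̇_C/Ẇ = 17.20/3.560 = 4.831.
In absolute terms T_C = 292.35 K and T_H = 323.65 K, so ΔT = 31.30 K.
COP_Carnot = T_C/ΔT = 292.35/31.30 = 9.340.
η_II = COP_actual/COP_Carnot = 4.831/9.340 = 0.5173.

0.517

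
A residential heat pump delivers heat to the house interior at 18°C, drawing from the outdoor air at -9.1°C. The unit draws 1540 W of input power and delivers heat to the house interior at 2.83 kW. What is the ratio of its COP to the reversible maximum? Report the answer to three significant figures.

Converting, Q̇_H = 2.830 kW = 2830 W, so COP_actual = Q̇_H/Ẇ = 2830/1540 = 1.838.
In absolute terms T_C = 264.05 K and T_H = 291.15 K, so ΔT = 27.10 K.
COP_Carnot = T_H/ΔT = 291.15/27.10 = 10.74.
η_II = COP_actual/COP_Carnot = 1.838/10.74 = 0.1710.

0.171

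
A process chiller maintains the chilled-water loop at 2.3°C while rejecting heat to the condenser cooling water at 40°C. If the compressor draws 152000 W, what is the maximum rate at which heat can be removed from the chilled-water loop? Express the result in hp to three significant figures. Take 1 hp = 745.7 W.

In absolute terms T_C = 275.45 K and T_H = 313.15 K, so ΔT = 37.70 K.
COP_Carnot = T_C/ΔT = 275.45/37.70 = 7.306.
Q̇_max = COP_Carnot × Ẇ = 7.306 × 152000 W = 1111000 W = 1489 hp.

1490 hp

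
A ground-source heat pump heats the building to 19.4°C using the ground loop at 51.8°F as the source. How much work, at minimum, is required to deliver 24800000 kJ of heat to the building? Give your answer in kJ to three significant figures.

In absolute terms T_C = 284.15 K and T_H = 292.55 K, so ΔT = 8.400 K.
The reversible limit is COP_HP = T_H/ΔT = 34.83, so W_min = Q_H/COP = Q_H·ΔT/T_H.
W_min = 24800000 × 8.400/292.55 = 712100 kJ.

712000 kJ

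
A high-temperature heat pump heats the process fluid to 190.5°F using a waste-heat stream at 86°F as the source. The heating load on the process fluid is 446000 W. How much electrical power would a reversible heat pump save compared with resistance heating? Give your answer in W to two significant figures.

370000 W

In absolute terms T_C = 303.15 K and T_H = 361.21 K, so ΔT = 58.06 K.
COP_Carnot = T_H/ΔT = 361.21/58.06 = 6.222.
Resistance heating needs Ẇ_res = Q̇_H = 446000 W; the reversible heat pump needs only Ẇ_hp = Q̇_H/COP = 71680 W.
Saving = 446000 − 71680 = 374300 W.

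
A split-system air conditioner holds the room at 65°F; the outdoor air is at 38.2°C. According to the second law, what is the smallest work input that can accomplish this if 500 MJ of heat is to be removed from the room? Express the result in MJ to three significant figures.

34.1 MJ

In absolute terms T_C = 291.48 K and T_H = 311.35 K, so ΔT = 19.87 K.
The reversible limit is COP_R = T_C/ΔT = 14.67, so W_min = Q_C/COP = Q_C·ΔT/T_C.
W_min = 500.0 × 19.87/291.48 = 34.08 MJ.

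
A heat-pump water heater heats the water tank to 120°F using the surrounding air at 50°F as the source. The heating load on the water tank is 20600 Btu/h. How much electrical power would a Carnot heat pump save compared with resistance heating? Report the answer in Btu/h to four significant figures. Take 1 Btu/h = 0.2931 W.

18110 Btu/h

In absolute terms T_C = 283.15 K and T_H = 322.04 K, so ΔT = 38.89 K.
COP_Carnot = T_H/ΔT = 322.04/38.89 = 8.281.
Resistance heating needs Ẇ_res = Q̇_H = 20600 Btu/h; the reversible heat pump needs only Ẇ_hp = Q̇_H/COP = 2488 Btu/h.
Saving = 20600 − 2488 = 18110 Btu/h.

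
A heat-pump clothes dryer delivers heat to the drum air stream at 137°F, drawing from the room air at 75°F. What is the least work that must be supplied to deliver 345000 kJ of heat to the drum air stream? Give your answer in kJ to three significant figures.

35800 kJ

In absolute terms T_C = 297.04 K and T_H = 331.48 K, so ΔT = 34.44 K.
The reversible limit is COP_HP = T_H/ΔT = 9.624, so W_min = Q_H/COP = Q_H·ΔT/T_H.
W_min = 345000 × 34.44/331.48 = 35850 kJ.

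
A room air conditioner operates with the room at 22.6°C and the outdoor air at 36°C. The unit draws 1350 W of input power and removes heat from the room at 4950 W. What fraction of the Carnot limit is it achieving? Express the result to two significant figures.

0.17

COP_actual = Q̇_C/Ẇ = 4950/1350 = 3.667.
In absolute terms T_C = 295.75 K and T_H = 309.15 K, so ΔT = 13.40 K.
COP_Carnot = T_C/ΔT = 295.75/13.40 = 22.07.
η_II = COP_actual/COP_Carnot = 3.667/22.07 = 0.1661.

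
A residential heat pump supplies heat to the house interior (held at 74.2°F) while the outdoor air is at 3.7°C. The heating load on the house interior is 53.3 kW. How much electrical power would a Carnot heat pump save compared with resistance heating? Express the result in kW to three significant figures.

49.8 kW

In absolute terms T_C = 276.85 K and T_H = 296.59 K, so ΔT = 19.74 K.
COP_Carnot = T_H/ΔT = 296.59/19.74 = 15.02.
Resistance heating needs Ẇ_res = Q̇_H = 53.30 kW; the reversible heat pump needs only Ẇ_hp = Q̇_H/COP = 3.548 kW.
Saving = 53.30 − 3.548 = 49.75 kW.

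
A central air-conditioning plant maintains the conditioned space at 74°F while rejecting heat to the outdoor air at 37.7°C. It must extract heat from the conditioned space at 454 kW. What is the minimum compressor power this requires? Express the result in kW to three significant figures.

In absolute terms T_C = 296.48 K and T_H = 310.85 K, so ΔT = 14.37 K.
COP_Carnot = T_C/ΔT = 296.48/14.37 = 20.64.
Ẇ_min = Q̇/COP_Carnot = 454.0/20.64 = 22.00 kW.

22.0 kW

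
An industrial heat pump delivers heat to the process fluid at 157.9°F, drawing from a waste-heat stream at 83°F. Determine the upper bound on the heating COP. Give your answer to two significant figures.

8.2

In absolute terms T_C = 301.48 K and T_H = 343.09 K, so ΔT = 41.61 K.
For a reversible cycle, COP_Carnot = T_H/ΔT = 343.09/41.61 = 8.245.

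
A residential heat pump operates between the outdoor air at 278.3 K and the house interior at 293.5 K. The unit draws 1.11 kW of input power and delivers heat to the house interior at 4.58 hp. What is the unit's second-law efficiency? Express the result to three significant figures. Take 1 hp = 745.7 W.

Converting, Q̇_H = 4.580 hp = 3.415 kW, so COP_actual = Q̇_H/Ẇ = 3.415/1.110 = 3.077.
The reservoir spacing is ΔT = 293.5 − 278.3 = 15.20 K.
COP_Carnot = T_H/ΔT = 293.50/15.20 = 19.31.
η_II = COP_actual/COP_Carnot = 3.077/19.31 = 0.1593.

0.159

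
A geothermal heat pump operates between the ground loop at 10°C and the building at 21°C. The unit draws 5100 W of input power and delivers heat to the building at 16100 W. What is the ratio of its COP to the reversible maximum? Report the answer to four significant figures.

0.1181

COP_actual = Q̇_H/Ẇ = 16100/5100 = 3.157.
In absolute terms T_C = 283.15 K and T_H = 294.15 K, so ΔT = 11.00 K.
COP_Carnot = T_H/ΔT = 294.15/11.00 = 26.74.
η_II = COP_actual/COP_Carnot = 3.157/26.74 = 0.1181.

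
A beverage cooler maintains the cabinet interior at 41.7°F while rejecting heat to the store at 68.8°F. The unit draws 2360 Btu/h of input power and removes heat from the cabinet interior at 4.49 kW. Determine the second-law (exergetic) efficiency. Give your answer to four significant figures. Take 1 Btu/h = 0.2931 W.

0.3509

Converting, Q̇_C = 4.490 kW = 15320 Btu/h, so COP_actual = Q̇_C/Ẇ = 15320/2360 = 6.491.
In absolute terms T_C = 278.54 K and T_H = 293.59 K, so ΔT = 15.06 K.
COP_Carnot = T_C/ΔT = 278.54/15.06 = 18.50.
η_II = COP_actual/COP_Carnot = 6.491/18.50 = 0.3509.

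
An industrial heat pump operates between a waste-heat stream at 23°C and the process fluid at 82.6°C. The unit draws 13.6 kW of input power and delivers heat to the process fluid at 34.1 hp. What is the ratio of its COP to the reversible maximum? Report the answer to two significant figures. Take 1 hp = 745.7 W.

Converting, Q̇_H = 34.10 hp = 25.43 kW, so COP_actual = Q̇_H/Ẇ = 25.43/13.60 = 1.870.
In absolute terms T_C = 296.15 K and T_H = 355.75 K, so ΔT = 59.60 K.
COP_Carnot = T_H/ΔT = 355.75/59.60 = 5.969.
η_II = COP_actual/COP_Carnot = 1.870/5.969 = 0.3132.

0.31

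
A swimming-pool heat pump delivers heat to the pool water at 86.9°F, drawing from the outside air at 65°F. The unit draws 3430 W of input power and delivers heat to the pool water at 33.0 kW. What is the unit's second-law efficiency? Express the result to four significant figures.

Converting, Q̇_H = 33.00 kW = 33000 W, so COP_actual = Q̇_H/Ẇ = 33000/3430 = 9.621.
In absolute terms T_C = 291.48 K and T_H = 303.65 K, so ΔT = 12.17 K.
COP_Carnot = T_H/ΔT = 303.65/12.17 = 24.96.
η_II = COP_actual/COP_Carnot = 9.621/24.96 = 0.3855.

0.3855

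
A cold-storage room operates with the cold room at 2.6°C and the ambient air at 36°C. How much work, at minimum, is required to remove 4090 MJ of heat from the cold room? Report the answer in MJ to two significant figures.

500 MJ

In absolute terms T_C = 275.75 K and T_H = 309.15 K, so ΔT = 33.40 K.
The reversible limit is COP_R = T_C/ΔT = 8.256, so W_min = Q_C/COP = Q_C·ΔT/T_C.
W_min = 4090 × 33.40/275.75 = 495.4 MJ.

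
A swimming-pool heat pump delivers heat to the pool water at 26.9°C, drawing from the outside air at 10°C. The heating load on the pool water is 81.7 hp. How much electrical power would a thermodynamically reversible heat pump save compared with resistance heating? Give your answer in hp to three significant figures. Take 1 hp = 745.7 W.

In absolute terms T_C = 283.15 K and T_H = 300.05 K, so ΔT = 16.90 K.
COP_Carnot = T_H/ΔT = 300.05/16.90 = 17.75.
Resistance heating needs Ẇ_res = Q̇_H = 81.70 hp; the reversible heat pump needs only Ẇ_hp = Q̇_H/COP = 4.602 hp.
Saving = 81.70 − 4.602 = 77.10 hp.

77.1 hp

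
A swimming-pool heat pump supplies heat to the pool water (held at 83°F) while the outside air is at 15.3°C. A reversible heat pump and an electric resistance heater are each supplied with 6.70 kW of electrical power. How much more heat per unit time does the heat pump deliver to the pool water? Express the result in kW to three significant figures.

In absolute terms T_C = 288.45 K and T_H = 301.48 K, so ΔT = 13.03 K.
COP_Carnot = T_H/ΔT = 301.48/13.03 = 23.13.
The heat pump delivers Q̇_H = COP × Ẇ = 155.0 kW; the resistance heater delivers Ẇ = 6.700 kW.
Extra = (COP − 1)·Ẇ = 148.3 kW.

148 kW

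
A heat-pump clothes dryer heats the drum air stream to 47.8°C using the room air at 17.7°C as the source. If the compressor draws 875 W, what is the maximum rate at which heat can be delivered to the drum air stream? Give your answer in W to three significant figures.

9330 W

In absolute terms T_C = 290.85 K and T_H = 320.95 K, so ΔT = 30.10 K.
COP_Carnot = T_H/ΔT = 320.95/30.10 = 10.66.
Q̇_max = COP_Carnot × Ẇ = 10.66 × 875.0 W = 9330 W.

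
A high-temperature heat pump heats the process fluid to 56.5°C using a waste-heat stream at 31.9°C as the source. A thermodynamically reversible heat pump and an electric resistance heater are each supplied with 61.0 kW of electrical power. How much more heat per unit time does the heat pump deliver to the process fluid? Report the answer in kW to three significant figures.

In absolute terms T_C = 305.05 K and T_H = 329.65 K, so ΔT = 24.60 K.
COP_Carnot = T_H/ΔT = 329.65/24.60 = 13.40.
The heat pump delivers Q̇_H = COP × Ẇ = 817.4 kW; the resistance heater delivers Ẇ = 61.00 kW.
Extra = (COP − 1)·Ẇ = 756.4 kW.

756 kW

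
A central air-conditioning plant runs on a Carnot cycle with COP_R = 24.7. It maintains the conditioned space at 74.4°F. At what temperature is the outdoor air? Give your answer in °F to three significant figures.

96.0 °F

COP_R = T_C/(T_H − T_C) gives T_H − T_C = T_C/COP.
With T_C = 296.71 K, T_H = 296.71 × (1 + 1/24.7) = 308.72 K.
Converting, 308.72 K = 96.02°F.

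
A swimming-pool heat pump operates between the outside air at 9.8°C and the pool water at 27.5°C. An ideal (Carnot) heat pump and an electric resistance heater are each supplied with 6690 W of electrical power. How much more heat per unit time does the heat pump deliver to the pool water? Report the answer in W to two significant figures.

110000 W

In absolute terms T_C = 282.95 K and T_H = 300.65 K, so ΔT = 17.70 K.
COP_Carnot = T_H/ΔT = 300.65/17.70 = 16.99.
The heat pump delivers Q̇_H = COP × Ẇ = 113600 W; the resistance heater delivers Ẇ = 6690 W.
Extra = (COP − 1)·Ẇ = 106900 W.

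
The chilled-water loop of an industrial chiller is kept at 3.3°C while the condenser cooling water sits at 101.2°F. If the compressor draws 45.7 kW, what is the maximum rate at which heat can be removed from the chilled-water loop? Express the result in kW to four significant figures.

359.5 kW

In absolute terms T_C = 276.45 K and T_H = 311.59 K, so ΔT = 35.14 K.
COP_Carnot = T_C/ΔT = 276.45/35.14 = 7.866.
Q̇_max = COP_Carnot × Ẇ = 7.866 × 45.70 kW = 359.5 kW.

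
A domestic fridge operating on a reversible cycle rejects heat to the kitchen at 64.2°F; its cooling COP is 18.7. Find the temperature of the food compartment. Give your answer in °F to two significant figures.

38 °F

For a Carnot refrigerator COP_R = T_C/(T_H − T_C), so T_C = COP·T_H/(1 + COP).
With T_H = 291.04 K, T_C = 18.7 × 291.04/19.70 = 276.27 K.
Converting, 276.27 K = 37.61°F.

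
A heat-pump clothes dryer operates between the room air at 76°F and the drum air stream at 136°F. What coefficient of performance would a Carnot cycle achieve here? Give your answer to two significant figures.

In absolute terms T_C = 297.59 K and T_H = 330.93 K, so ΔT = 33.33 K.
For a reversible cycle, COP_Carnot = T_H/ΔT = 330.93/33.33 = 9.928.

9.9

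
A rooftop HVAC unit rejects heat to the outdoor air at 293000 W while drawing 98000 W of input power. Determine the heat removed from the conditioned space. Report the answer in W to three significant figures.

195000 W

For a cyclic device the first law requires Q̇_H = Q̇_C + Ẇ.
Q̇_C = Q̇_H − Ẇ = 195000 W.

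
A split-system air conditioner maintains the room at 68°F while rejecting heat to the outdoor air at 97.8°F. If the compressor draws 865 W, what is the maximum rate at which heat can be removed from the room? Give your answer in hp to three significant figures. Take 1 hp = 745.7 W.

20.5 hp

In absolute terms T_C = 293.15 K and T_H = 309.71 K, so ΔT = 16.56 K.
COP_Carnot = T_C/ΔT = 293.15/16.56 = 17.71.
Q̇_max = COP_Carnot × Ẇ = 17.71 × 865.0 W = 15320 W = 20.54 hp.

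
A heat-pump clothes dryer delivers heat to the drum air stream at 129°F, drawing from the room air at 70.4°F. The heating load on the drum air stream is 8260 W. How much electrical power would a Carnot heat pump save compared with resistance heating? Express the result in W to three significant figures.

In absolute terms T_C = 294.48 K and T_H = 327.04 K, so ΔT = 32.56 K.
COP_Carnot = T_H/ΔT = 327.04/32.56 = 10.05.
Resistance heating needs Ẇ_res = Q̇_H = 8260 W; the reversible heat pump needs only Ẇ_hp = Q̇_H/COP = 822.3 W.
Saving = 8260 − 822.3 = 7438 W.

7440 W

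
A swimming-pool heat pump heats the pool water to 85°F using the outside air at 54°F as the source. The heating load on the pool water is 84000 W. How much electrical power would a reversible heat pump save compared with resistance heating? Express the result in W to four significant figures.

79220 W

In absolute terms T_C = 285.37 K and T_H = 302.59 K, so ΔT = 17.22 K.
COP_Carnot = T_H/ΔT = 302.59/17.22 = 17.57.
Resistance heating needs Ẇ_res = Q̇_H = 84000 W; the reversible heat pump needs only Ẇ_hp = Q̇_H/COP = 4781 W.
Saving = 84000 − 4781 = 79220 W.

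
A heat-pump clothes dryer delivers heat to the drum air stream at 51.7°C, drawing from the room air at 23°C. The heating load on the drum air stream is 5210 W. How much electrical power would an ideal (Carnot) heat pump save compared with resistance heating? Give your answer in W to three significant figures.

In absolute terms T_C = 296.15 K and T_H = 324.85 K, so ΔT = 28.70 K.
COP_Carnot = T_H/ΔT = 324.85/28.70 = 11.32.
Resistance heating needs Ẇ_res = Q̇_H = 5210 W; the reversible heat pump needs only Ẇ_hp = Q̇_H/COP = 460.3 W.
Saving = 5210 − 460.3 = 4750 W.

4750 W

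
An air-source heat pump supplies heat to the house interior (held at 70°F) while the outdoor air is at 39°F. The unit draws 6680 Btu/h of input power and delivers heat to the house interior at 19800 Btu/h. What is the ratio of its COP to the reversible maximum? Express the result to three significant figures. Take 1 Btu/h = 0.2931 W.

COP_actual = Q̇_H/Ẇ = 19800/6680 = 2.964.
In absolute terms T_C = 277.04 K and T_H = 294.26 K, so ΔT = 17.22 K.
COP_Carnot = T_H/ΔT = 294.26/17.22 = 17.09.
η_II = COP_actual/COP_Carnot = 2.964/17.09 = 0.1735.

0.173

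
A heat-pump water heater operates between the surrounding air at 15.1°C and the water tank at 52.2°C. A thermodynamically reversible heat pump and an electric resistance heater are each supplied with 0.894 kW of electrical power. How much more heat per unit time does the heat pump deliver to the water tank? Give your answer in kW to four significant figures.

In absolute terms T_C = 288.25 K and T_H = 325.35 K, so ΔT = 37.10 K.
COP_Carnot = T_H/ΔT = 325.35/37.10 = 8.770.
The heat pump delivers Q̇_H = COP × Ẇ = 7.840 kW; the resistance heater delivers Ẇ = 0.8940 kW.
Extra = (COP − 1)·Ẇ = 6.946 kW.

6.946 kW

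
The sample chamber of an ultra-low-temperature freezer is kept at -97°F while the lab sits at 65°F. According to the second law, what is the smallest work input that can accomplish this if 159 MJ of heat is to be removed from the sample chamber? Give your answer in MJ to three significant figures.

71.0 MJ

In absolute terms T_C = 201.48 K and T_H = 291.48 K, so ΔT = 90.00 K.
The reversible limit is COP_R = T_C/ΔT = 2.239, so W_min = Q_C/COP = Q_C·ΔT/T_C.
W_min = 159.0 × 90.00/201.48 = 71.02 MJ.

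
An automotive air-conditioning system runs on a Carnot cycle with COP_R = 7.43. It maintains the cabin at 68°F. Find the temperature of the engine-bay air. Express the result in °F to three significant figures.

COP_R = T_C/(T_H − T_C) gives T_H − T_C = T_C/COP.
With T_C = 293.15 K, T_H = 293.15 × (1 + 1/7.43) = 332.60 K.
Converting, 332.60 K = 139.02°F.

139 °F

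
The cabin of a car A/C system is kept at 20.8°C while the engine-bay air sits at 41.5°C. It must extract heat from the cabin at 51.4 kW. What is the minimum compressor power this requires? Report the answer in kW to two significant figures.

3.6 kW

In absolute terms T_C = 293.95 K and T_H = 314.65 K, so ΔT = 20.70 K.
COP_Carnot = T_C/ΔT = 293.95/20.70 = 14.20.
Ẇ_min = Q̇/COP_Carnot = 51.40/14.20 = 3.620 kW.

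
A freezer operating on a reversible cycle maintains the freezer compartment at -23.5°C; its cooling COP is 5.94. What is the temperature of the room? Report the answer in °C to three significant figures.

COP_R = T_C/(T_H − T_C) gives T_H − T_C = T_C/COP.
With T_C = 249.65 K, T_H = 249.65 × (1 + 1/5.94) = 291.68 K.
Converting, 291.68 K = 18.53°C.

18.5 °C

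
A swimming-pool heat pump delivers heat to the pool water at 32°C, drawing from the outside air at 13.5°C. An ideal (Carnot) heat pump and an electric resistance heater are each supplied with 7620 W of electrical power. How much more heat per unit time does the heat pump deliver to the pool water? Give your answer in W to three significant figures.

In absolute terms T_C = 286.65 K and T_H = 305.15 K, so ΔT = 18.50 K.
COP_Carnot = T_H/ΔT = 305.15/18.50 = 16.49.
The heat pump delivers Q̇_H = COP × Ẇ = 125700 W; the resistance heater delivers Ẇ = 7620 W.
Extra = (COP − 1)·Ẇ = 118100 W.

118000 W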